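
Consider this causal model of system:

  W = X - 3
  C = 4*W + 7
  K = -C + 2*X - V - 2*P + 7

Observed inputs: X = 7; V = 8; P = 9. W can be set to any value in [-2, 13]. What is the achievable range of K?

-64 to -4

Intervening on W fixes its value directly, overriding its dependence on X.
Substituting into the K equation gives K = -4*W - 12.
Linear in W, so extremes are at the endpoints: W = -2 gives K = -4; W = 13 gives K = -64.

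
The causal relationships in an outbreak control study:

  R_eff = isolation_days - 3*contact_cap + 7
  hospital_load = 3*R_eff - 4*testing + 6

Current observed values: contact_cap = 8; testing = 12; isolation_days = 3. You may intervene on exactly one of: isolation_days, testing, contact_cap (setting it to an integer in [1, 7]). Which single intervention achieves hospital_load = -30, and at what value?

set contact_cap = 2

Intervening on isolation_days: hospital_load = 3*isolation_days - 93. Reaching -30 requires isolation_days = 21, outside [1, 7].
Intervening on testing: hospital_load = -4*testing - 36. Reaching -30 requires testing = -3/2, not an integer.
Intervening on contact_cap: with other inputs at their observed values, hospital_load = -9*contact_cap - 12. Solving for -30 gives contact_cap = 2, within [1, 7].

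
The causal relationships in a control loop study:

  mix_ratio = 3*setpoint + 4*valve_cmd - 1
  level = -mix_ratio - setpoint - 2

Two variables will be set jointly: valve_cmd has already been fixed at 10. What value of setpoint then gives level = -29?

With valve_cmd held at 10:
Substituting into the mix_ratio equation gives mix_ratio = 3*setpoint + 39.
level becomes -4*setpoint - 41.
Solve -4*setpoint - 41 = -29: setpoint = (-29 + 41) / -4 = -3.

setpoint = -3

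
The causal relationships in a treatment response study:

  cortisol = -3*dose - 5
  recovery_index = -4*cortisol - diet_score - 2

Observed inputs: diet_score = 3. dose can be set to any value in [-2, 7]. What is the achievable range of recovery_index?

Substituting into the recovery_index equation gives recovery_index = 12*dose + 15.
Linear in dose, so extremes are at the endpoints: dose = -2 gives recovery_index = -9; dose = 7 gives recovery_index = 99.

-9 to 99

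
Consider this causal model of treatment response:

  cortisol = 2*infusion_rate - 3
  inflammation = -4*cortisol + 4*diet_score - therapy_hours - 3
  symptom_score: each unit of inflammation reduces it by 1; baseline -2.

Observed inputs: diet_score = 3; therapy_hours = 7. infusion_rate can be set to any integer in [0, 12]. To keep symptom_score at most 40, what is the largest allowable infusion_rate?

Substituting into the inflammation equation gives inflammation = -8*infusion_rate + 14.
Substituting into the symptom_score equation gives symptom_score = 8*infusion_rate - 16.
Require 8*infusion_rate - 16 ≤ 40, so infusion_rate ≤ 7.
The largest integer in [0, 12] satisfying this is 7.

infusion_rate = 7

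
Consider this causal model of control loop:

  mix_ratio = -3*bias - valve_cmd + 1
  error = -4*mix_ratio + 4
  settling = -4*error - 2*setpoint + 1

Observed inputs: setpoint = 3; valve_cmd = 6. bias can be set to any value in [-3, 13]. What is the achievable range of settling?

Substituting into the mix_ratio equation gives mix_ratio = -3*bias - 5.
So error = 12*bias + 24.
Substituting into the settling equation gives settling = -48*bias - 101.
Linear in bias, so extremes are at the endpoints: bias = -3 gives settling = 43; bias = 13 gives settling = -725.

-725 to 43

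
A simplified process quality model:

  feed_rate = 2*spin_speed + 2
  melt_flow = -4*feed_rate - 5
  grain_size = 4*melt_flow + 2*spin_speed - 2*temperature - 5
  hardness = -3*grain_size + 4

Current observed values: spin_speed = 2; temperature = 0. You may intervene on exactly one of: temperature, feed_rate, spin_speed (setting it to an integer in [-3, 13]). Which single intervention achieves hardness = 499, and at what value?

set feed_rate = 9

Intervening on temperature: hardness = 6*temperature + 355. Reaching 499 requires temperature = 24, outside [-3, 13].
Intervening on feed_rate: with other inputs at their observed values, hardness = 48*feed_rate + 67. Solving for 499 gives feed_rate = 9, within [-3, 13].
Intervening on spin_speed: hardness = 90*spin_speed + 175. Reaching 499 requires spin_speed = 18/5, not an integer.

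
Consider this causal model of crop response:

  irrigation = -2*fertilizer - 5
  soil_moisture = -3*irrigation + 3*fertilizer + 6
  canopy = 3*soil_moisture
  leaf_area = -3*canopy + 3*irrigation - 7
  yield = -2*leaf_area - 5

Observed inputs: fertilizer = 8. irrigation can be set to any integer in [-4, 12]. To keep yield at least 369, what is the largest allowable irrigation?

Intervening on irrigation fixes its value directly, overriding its dependence on fertilizer.
Substituting into the soil_moisture equation gives soil_moisture = -3*irrigation + 30.
Substituting into the canopy equation gives canopy = -9*irrigation + 90.
leaf_area becomes 30*irrigation - 277.
yield becomes -60*irrigation + 549.
Require -60*irrigation + 549 ≥ 369, so irrigation ≤ 3.
The largest integer in [-4, 12] satisfying this is 3.

irrigation = 3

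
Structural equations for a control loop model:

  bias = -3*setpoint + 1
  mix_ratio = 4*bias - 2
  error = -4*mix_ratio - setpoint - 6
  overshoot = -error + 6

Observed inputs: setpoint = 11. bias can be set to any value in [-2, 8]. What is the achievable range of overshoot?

Intervening on bias fixes its value directly, overriding its dependence on setpoint.
Substituting into the error equation gives error = -16*bias - 9.
Substituting into the overshoot equation gives overshoot = 16*bias + 15.
Linear in bias, so extremes are at the endpoints: bias = -2 gives overshoot = -17; bias = 8 gives overshoot = 143.

-17 to 143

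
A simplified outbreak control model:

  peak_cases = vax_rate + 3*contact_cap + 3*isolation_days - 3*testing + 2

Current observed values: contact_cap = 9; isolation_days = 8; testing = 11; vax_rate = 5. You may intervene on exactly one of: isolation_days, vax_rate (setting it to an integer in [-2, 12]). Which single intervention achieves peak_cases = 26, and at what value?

set vax_rate = 6

Intervening on isolation_days: peak_cases = 3*isolation_days + 1. Reaching 26 requires isolation_days = 25/3, not an integer.
Intervening on vax_rate: with other inputs at their observed values, peak_cases = vax_rate + 20. Solving for 26 gives vax_rate = 6, within [-2, 12].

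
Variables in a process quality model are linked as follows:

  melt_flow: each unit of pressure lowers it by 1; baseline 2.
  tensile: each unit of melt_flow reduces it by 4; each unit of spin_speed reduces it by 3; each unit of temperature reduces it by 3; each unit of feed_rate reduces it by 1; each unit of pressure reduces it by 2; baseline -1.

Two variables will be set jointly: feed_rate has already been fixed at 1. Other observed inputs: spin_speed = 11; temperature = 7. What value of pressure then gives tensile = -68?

pressure = -2

With feed_rate held at 1:
Substituting into the tensile equation gives tensile = 2*pressure - 64.
Solve 2*pressure - 64 = -68: pressure = (-68 + 64) / 2 = -2.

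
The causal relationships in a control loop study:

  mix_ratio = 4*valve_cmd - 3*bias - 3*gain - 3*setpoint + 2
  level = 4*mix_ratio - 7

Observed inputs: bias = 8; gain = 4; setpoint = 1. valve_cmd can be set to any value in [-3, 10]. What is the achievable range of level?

-203 to 5

Substituting into the mix_ratio equation gives mix_ratio = 4*valve_cmd - 37.
level becomes 16*valve_cmd - 155.
Linear in valve_cmd, so extremes are at the endpoints: valve_cmd = -3 gives level = -203; valve_cmd = 10 gives level = 5.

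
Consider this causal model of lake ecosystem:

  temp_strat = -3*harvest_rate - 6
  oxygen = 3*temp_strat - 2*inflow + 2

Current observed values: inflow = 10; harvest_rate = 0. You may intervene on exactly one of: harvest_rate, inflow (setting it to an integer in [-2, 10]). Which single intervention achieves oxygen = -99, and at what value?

Intervening on harvest_rate: with other inputs at their observed values, oxygen = -9*harvest_rate - 36. Solving for -99 gives harvest_rate = 7, within [-2, 10].
Intervening on inflow: oxygen = -2*inflow - 16. Reaching -99 requires inflow = 83/2, not an integer.

set harvest_rate = 7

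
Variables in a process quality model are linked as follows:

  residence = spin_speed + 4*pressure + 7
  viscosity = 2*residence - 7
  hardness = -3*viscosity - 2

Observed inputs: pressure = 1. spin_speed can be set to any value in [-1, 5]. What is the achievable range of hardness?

-77 to -41

Substituting into the residence equation gives residence = spin_speed + 11.
Substituting into the viscosity equation gives viscosity = 2*spin_speed + 15.
This gives hardness = -6*spin_speed - 47.
Linear in spin_speed, so extremes are at the endpoints: spin_speed = -1 gives hardness = -41; spin_speed = 5 gives hardness = -77.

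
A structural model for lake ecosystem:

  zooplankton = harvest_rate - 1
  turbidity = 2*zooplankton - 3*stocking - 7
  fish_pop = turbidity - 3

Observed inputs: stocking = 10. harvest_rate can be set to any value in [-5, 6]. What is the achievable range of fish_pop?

-52 to -30

Substituting into the turbidity equation gives turbidity = 2*harvest_rate - 39.
Substituting into the fish_pop equation gives fish_pop = 2*harvest_rate - 42.
Linear in harvest_rate, so extremes are at the endpoints: harvest_rate = -5 gives fish_pop = -52; harvest_rate = 6 gives fish_pop = -30.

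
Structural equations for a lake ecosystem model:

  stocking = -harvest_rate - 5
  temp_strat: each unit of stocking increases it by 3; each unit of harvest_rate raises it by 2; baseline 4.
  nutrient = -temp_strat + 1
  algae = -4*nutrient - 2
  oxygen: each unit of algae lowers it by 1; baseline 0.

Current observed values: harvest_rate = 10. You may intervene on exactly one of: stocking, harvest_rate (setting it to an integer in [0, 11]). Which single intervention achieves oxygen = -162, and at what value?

Intervening on stocking: with other inputs at their observed values, oxygen = -12*stocking - 90. Solving for -162 gives stocking = 6, within [0, 11].
Intervening on harvest_rate: oxygen = 4*harvest_rate + 50. Reaching -162 requires harvest_rate = -53, outside [0, 11].

set stocking = 6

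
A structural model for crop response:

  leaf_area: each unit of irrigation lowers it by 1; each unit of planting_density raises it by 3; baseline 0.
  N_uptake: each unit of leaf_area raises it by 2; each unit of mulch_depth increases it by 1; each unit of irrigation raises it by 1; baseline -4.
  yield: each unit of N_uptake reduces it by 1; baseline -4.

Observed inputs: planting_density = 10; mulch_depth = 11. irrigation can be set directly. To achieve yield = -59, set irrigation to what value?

Substituting into the leaf_area equation gives leaf_area = -irrigation + 30.
Substituting into the N_uptake equation gives N_uptake = -irrigation + 67.
yield becomes irrigation - 71.
Solve irrigation - 71 = -59: irrigation = (-59 + 71) / 1 = 12.

irrigation = 12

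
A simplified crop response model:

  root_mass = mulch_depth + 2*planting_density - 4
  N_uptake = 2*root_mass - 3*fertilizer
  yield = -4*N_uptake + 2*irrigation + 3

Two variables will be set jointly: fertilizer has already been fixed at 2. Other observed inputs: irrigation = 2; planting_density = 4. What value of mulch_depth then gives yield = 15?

mulch_depth = -2

With fertilizer held at 2:
Substituting into the root_mass equation gives root_mass = mulch_depth + 4.
This gives N_uptake = 2*mulch_depth + 2.
This gives yield = -8*mulch_depth - 1.
Solve -8*mulch_depth - 1 = 15: mulch_depth = (15 + 1) / -8 = -2.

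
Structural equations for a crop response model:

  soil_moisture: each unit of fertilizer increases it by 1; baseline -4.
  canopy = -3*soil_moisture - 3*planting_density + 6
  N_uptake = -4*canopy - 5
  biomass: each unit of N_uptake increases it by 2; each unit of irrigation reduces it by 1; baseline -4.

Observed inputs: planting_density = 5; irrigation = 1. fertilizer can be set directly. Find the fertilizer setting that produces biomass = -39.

fertilizer = 0

Substituting into the canopy equation gives canopy = -3*fertilizer + 3.
N_uptake becomes 12*fertilizer - 17.
So biomass = 24*fertilizer - 39.
Solve 24*fertilizer - 39 = -39: fertilizer = (-39 + 39) / 24 = 0.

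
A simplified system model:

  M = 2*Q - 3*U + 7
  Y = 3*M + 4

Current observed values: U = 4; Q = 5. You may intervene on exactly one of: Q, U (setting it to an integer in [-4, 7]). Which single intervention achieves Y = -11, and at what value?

Intervening on Q: with other inputs at their observed values, Y = 6*Q - 11. Solving for -11 gives Q = 0, within [-4, 7].
Intervening on U: Y = -9*U + 55. Reaching -11 requires U = 22/3, not an integer.

set Q = 0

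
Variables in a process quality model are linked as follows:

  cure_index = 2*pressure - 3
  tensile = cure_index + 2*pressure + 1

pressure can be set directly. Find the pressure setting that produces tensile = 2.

Substituting into the tensile equation gives tensile = 4*pressure - 2.
Solve 4*pressure - 2 = 2: pressure = (2 + 2) / 4 = 1.

pressure = 1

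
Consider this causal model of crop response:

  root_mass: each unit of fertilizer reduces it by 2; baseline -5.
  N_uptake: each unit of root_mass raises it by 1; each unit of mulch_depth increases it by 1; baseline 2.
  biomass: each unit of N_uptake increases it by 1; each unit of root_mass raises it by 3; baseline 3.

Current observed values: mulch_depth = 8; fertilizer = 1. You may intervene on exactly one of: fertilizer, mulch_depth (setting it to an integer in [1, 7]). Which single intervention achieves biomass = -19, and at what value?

Intervening on fertilizer: biomass = -8*fertilizer - 7. Reaching -19 requires fertilizer = 3/2, not an integer.
Intervening on mulch_depth: with other inputs at their observed values, biomass = mulch_depth - 23. Solving for -19 gives mulch_depth = 4, within [1, 7].

set mulch_depth = 4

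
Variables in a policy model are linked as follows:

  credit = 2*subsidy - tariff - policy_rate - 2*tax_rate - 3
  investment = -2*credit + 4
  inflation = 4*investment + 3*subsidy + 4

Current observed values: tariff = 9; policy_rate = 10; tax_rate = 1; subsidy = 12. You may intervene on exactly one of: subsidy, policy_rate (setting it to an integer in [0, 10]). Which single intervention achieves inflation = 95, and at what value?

set subsidy = 9

Intervening on subsidy: with other inputs at their observed values, inflation = -13*subsidy + 212. Solving for 95 gives subsidy = 9, within [0, 10].
Intervening on policy_rate: inflation = 8*policy_rate - 24. Reaching 95 requires policy_rate = 119/8, not an integer.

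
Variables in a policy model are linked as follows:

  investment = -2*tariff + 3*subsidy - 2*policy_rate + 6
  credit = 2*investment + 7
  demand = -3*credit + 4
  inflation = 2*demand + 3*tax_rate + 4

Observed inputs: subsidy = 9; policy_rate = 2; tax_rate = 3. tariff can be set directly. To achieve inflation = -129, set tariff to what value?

tariff = 10

Substituting into the investment equation gives investment = -2*tariff + 29.
Substituting into the credit equation gives credit = -4*tariff + 65.
This gives demand = 12*tariff - 191.
Substituting into the inflation equation gives inflation = 24*tariff - 369.
Solve 24*tariff - 369 = -129: tariff = (-129 + 369) / 24 = 10.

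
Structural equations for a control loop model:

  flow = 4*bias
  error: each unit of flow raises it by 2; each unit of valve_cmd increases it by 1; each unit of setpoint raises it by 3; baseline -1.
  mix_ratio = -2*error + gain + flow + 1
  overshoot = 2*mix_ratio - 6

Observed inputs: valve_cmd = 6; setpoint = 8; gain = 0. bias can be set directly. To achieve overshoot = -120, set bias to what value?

bias = 0

Substituting into the error equation gives error = 8*bias + 29.
This gives mix_ratio = -12*bias - 57.
overshoot becomes -24*bias - 120.
Solve -24*bias - 120 = -120: bias = (-120 + 120) / -24 = 0.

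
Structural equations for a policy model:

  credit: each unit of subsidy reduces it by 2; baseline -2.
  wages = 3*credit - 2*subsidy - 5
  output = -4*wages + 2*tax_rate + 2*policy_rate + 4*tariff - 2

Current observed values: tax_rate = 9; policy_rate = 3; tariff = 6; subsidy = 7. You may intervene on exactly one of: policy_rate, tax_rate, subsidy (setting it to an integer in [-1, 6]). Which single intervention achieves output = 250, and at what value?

Intervening on policy_rate: output = 2*policy_rate + 308. Reaching 250 requires policy_rate = -29, outside [-1, 6].
Intervening on tax_rate: output = 2*tax_rate + 296. Reaching 250 requires tax_rate = -23, outside [-1, 6].
Intervening on subsidy: with other inputs at their observed values, output = 32*subsidy + 90. Solving for 250 gives subsidy = 5, within [-1, 6].

set subsidy = 5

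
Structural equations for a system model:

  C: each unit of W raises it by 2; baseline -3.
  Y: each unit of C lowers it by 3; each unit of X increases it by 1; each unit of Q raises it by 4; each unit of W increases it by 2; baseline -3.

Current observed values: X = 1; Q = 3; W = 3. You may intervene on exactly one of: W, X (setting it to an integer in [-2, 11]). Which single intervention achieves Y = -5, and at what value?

set W = 6

Intervening on W: with other inputs at their observed values, Y = -4*W + 19. Solving for -5 gives W = 6, within [-2, 11].
Intervening on X: Y = X + 6. Reaching -5 requires X = -11, outside [-2, 11].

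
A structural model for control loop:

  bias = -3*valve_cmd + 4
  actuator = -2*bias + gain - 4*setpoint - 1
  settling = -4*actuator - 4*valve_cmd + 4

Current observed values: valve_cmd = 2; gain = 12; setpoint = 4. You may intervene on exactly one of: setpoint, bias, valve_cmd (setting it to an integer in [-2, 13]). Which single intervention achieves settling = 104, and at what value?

set bias = 11

Intervening on setpoint: settling = 16*setpoint - 64. Reaching 104 requires setpoint = 21/2, not an integer.
Intervening on bias: with other inputs at their observed values, settling = 8*bias + 16. Solving for 104 gives bias = 11, within [-2, 13].
Intervening on valve_cmd: settling = -28*valve_cmd + 56. Reaching 104 requires valve_cmd = -12/7, not an integer.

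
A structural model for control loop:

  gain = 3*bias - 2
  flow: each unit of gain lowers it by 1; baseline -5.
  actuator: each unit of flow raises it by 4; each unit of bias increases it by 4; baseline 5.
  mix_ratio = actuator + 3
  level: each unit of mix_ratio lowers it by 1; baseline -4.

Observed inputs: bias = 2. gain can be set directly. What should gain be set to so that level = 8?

Intervening on gain fixes its value directly, overriding its dependence on bias.
Substituting into the actuator equation gives actuator = -4*gain - 7.
This gives mix_ratio = -4*gain - 4.
Substituting into the level equation gives level = 4*gain.
Solve 4*gain = 8: gain = 8 / 4 = 2.

gain = 2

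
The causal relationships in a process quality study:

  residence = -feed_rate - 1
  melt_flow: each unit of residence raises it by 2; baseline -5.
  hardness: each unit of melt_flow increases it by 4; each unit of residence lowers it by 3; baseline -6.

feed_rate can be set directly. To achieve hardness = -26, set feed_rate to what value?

feed_rate = -1

Substituting into the melt_flow equation gives melt_flow = -2*feed_rate - 7.
hardness becomes -5*feed_rate - 31.
Solve -5*feed_rate - 31 = -26: feed_rate = (-26 + 31) / -5 = -1.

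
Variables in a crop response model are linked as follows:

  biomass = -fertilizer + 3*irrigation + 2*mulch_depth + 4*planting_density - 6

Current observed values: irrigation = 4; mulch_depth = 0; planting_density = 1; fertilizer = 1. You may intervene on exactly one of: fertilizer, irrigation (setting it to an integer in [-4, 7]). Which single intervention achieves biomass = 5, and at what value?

Intervening on fertilizer: with other inputs at their observed values, biomass = -fertilizer + 10. Solving for 5 gives fertilizer = 5, within [-4, 7].
Intervening on irrigation: biomass = 3*irrigation - 3. Reaching 5 requires irrigation = 8/3, not an integer.

set fertilizer = 5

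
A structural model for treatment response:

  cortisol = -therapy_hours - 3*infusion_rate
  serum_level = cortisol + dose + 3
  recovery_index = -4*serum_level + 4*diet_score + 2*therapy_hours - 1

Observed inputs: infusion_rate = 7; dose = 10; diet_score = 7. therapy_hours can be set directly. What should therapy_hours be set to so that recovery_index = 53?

therapy_hours = -1

Substituting into the cortisol equation gives cortisol = -therapy_hours - 21.
Substituting into the serum_level equation gives serum_level = -therapy_hours - 8.
Substituting into the recovery_index equation gives recovery_index = 6*therapy_hours + 59.
Solve 6*therapy_hours + 59 = 53: therapy_hours = (53 - 59) / 6 = -1.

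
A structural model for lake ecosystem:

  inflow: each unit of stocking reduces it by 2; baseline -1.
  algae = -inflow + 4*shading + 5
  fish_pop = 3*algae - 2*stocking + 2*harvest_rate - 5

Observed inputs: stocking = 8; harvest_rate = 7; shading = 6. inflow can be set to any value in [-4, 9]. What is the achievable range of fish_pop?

53 to 92

Intervening on inflow fixes its value directly, overriding its dependence on stocking.
Substituting into the algae equation gives algae = -inflow + 29.
fish_pop becomes -3*inflow + 80.
Linear in inflow, so extremes are at the endpoints: inflow = -4 gives fish_pop = 92; inflow = 9 gives fish_pop = 53.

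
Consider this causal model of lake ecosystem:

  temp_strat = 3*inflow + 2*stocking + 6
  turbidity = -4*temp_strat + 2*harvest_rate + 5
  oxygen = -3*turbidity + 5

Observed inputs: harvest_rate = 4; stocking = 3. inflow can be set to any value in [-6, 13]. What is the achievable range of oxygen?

-106 to 578

Substituting into the temp_strat equation gives temp_strat = 3*inflow + 12.
Substituting into the turbidity equation gives turbidity = -12*inflow - 35.
This gives oxygen = 36*inflow + 110.
Linear in inflow, so extremes are at the endpoints: inflow = -6 gives oxygen = -106; inflow = 13 gives oxygen = 578.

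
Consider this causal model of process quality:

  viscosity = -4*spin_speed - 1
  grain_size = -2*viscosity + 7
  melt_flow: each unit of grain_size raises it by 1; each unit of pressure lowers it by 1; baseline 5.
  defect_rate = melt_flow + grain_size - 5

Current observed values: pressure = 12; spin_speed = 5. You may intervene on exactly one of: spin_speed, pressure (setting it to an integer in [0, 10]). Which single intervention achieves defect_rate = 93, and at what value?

Intervening on spin_speed: defect_rate = 16*spin_speed + 6. Reaching 93 requires spin_speed = 87/16, not an integer.
Intervening on pressure: with other inputs at their observed values, defect_rate = -pressure + 98. Solving for 93 gives pressure = 5, within [0, 10].

set pressure = 5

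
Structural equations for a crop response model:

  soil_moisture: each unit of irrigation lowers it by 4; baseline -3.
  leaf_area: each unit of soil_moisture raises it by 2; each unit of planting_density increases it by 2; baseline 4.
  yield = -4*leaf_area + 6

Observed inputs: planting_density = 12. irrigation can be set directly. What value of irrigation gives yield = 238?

Substituting into the leaf_area equation gives leaf_area = -8*irrigation + 22.
Substituting into the yield equation gives yield = 32*irrigation - 82.
Solve 32*irrigation - 82 = 238: irrigation = (238 + 82) / 32 = 10.

irrigation = 10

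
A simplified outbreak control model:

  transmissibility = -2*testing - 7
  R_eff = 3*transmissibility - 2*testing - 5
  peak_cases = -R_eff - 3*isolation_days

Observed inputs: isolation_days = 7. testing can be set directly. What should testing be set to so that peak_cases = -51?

testing = -7

Substituting into the R_eff equation gives R_eff = -8*testing - 26.
peak_cases becomes 8*testing + 5.
Solve 8*testing + 5 = -51: testing = (-51 - 5) / 8 = -7.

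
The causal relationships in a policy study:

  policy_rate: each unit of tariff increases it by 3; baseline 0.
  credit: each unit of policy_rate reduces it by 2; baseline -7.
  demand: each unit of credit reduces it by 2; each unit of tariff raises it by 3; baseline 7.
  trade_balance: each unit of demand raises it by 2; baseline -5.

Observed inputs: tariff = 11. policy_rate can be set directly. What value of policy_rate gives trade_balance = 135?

policy_rate = 4

Intervening on policy_rate fixes its value directly, overriding its dependence on tariff.
Substituting into the demand equation gives demand = 4*policy_rate + 54.
trade_balance becomes 8*policy_rate + 103.
Solve 8*policy_rate + 103 = 135: policy_rate = (135 - 103) / 8 = 4.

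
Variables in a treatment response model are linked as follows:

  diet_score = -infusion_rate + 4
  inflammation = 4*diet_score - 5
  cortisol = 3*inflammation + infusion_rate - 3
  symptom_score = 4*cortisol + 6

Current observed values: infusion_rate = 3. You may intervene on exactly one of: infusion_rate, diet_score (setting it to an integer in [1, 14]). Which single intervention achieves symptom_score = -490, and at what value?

Intervening on infusion_rate: with other inputs at their observed values, symptom_score = -44*infusion_rate + 126. Solving for -490 gives infusion_rate = 14, within [1, 14].
Intervening on diet_score: symptom_score = 48*diet_score - 54. Reaching -490 requires diet_score = -109/12, not an integer.

set infusion_rate = 14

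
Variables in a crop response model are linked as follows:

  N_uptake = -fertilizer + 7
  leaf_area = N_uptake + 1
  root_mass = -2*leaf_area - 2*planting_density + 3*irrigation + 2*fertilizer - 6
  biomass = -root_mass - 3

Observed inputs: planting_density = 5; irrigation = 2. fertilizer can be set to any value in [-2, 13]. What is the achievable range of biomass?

Substituting into the leaf_area equation gives leaf_area = -fertilizer + 8.
Substituting into the root_mass equation gives root_mass = 4*fertilizer - 26.
So biomass = -4*fertilizer + 23.
Linear in fertilizer, so extremes are at the endpoints: fertilizer = -2 gives biomass = 31; fertilizer = 13 gives biomass = -29.

-29 to 31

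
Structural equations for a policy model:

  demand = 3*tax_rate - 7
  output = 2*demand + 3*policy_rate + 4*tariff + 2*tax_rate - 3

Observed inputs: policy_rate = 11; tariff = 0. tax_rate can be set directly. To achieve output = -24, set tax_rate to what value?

Substituting into the output equation gives output = 8*tax_rate + 16.
Solve 8*tax_rate + 16 = -24: tax_rate = (-24 - 16) / 8 = -5.

tax_rate = -5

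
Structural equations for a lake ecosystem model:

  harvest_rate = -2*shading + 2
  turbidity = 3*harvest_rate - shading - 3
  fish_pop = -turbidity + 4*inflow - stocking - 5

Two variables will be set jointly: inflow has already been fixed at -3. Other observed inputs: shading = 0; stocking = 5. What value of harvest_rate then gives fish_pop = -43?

harvest_rate = 8

With inflow held at -3:
Intervening on harvest_rate fixes its value directly, overriding its dependence on shading.
Substituting into the turbidity equation gives turbidity = 3*harvest_rate - 3.
fish_pop becomes -3*harvest_rate - 19.
Solve -3*harvest_rate - 19 = -43: harvest_rate = (-43 + 19) / -3 = 8.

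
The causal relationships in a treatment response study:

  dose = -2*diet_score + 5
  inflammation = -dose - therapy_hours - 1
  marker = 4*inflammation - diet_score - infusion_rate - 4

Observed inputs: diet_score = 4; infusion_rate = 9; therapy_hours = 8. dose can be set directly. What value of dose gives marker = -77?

dose = 6

Intervening on dose fixes its value directly, overriding its dependence on diet_score.
Substituting into the inflammation equation gives inflammation = -dose - 9.
This gives marker = -4*dose - 53.
Solve -4*dose - 53 = -77: dose = (-77 + 53) / -4 = 6.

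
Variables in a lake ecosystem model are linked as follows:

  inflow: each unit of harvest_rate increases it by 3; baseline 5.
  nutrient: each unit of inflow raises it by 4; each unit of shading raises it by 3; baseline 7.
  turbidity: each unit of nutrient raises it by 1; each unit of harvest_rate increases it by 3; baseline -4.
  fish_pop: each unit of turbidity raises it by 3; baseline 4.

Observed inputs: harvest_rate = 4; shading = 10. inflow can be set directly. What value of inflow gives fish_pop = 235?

Intervening on inflow fixes its value directly, overriding its dependence on harvest_rate.
Substituting into the nutrient equation gives nutrient = 4*inflow + 37.
turbidity becomes 4*inflow + 45.
This gives fish_pop = 12*inflow + 139.
Solve 12*inflow + 139 = 235: inflow = (235 - 139) / 12 = 8.

inflow = 8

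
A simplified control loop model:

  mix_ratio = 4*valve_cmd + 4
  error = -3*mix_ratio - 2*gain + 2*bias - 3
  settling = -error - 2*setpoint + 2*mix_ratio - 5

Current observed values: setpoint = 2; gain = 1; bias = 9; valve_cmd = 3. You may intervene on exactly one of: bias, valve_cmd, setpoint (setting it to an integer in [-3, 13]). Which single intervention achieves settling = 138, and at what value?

set valve_cmd = 7

Intervening on bias: settling = -2*bias + 76. Reaching 138 requires bias = -31, outside [-3, 13].
Intervening on valve_cmd: with other inputs at their observed values, settling = 20*valve_cmd - 2. Solving for 138 gives valve_cmd = 7, within [-3, 13].
Intervening on setpoint: settling = -2*setpoint + 62. Reaching 138 requires setpoint = -38, outside [-3, 13].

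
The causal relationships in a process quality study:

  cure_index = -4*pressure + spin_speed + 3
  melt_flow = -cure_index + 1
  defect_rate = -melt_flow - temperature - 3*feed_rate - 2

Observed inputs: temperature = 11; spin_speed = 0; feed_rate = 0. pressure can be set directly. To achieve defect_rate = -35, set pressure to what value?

Substituting into the cure_index equation gives cure_index = -4*pressure + 3.
Substituting into the melt_flow equation gives melt_flow = 4*pressure - 2.
This gives defect_rate = -4*pressure - 11.
Solve -4*pressure - 11 = -35: pressure = (-35 + 11) / -4 = 6.

pressure = 6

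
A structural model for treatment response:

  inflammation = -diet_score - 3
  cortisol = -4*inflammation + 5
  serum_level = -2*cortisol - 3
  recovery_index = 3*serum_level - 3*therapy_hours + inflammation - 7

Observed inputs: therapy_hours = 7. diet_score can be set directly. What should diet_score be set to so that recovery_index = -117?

diet_score = -1

Substituting into the cortisol equation gives cortisol = 4*diet_score + 17.
serum_level becomes -8*diet_score - 37.
So recovery_index = -25*diet_score - 142.
Solve -25*diet_score - 142 = -117: diet_score = (-117 + 142) / -25 = -1.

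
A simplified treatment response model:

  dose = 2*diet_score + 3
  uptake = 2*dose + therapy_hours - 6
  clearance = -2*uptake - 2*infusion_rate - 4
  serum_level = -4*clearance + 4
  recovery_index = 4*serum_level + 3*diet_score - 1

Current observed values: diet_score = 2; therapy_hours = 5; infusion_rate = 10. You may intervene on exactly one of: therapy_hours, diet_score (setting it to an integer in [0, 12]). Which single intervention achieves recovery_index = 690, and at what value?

set diet_score = 1

Intervening on therapy_hours: recovery_index = 32*therapy_hours + 661. Reaching 690 requires therapy_hours = 29/32, not an integer.
Intervening on diet_score: with other inputs at their observed values, recovery_index = 131*diet_score + 559. Solving for 690 gives diet_score = 1, within [0, 12].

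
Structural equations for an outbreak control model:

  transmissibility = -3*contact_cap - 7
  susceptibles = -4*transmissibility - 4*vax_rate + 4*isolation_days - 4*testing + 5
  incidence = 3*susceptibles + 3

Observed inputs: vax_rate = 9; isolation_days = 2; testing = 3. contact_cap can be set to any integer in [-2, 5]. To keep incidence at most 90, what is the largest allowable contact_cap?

contact_cap = 3

Substituting into the susceptibles equation gives susceptibles = 12*contact_cap - 7.
So incidence = 36*contact_cap - 18.
Require 36*contact_cap - 18 ≤ 90, so contact_cap ≤ 3.
The largest integer in [-2, 5] satisfying this is 3.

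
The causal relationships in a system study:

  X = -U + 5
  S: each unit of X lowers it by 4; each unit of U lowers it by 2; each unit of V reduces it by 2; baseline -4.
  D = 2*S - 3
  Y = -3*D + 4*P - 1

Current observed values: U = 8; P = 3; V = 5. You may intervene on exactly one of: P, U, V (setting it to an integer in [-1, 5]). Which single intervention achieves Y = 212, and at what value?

Intervening on P: Y = 4*P + 116. Reaching 212 requires P = 24, outside [-1, 5].
Intervening on U: with other inputs at their observed values, Y = -12*U + 224. Solving for 212 gives U = 1, within [-1, 5].
Intervening on V: Y = 12*V + 68. Reaching 212 requires V = 12, outside [-1, 5].

set U = 1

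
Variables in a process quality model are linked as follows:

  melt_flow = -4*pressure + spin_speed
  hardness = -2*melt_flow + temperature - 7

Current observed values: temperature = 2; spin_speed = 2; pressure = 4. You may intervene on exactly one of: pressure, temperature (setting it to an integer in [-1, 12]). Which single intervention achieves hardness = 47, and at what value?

Intervening on pressure: with other inputs at their observed values, hardness = 8*pressure - 9. Solving for 47 gives pressure = 7, within [-1, 12].
Intervening on temperature: hardness = temperature + 21. Reaching 47 requires temperature = 26, outside [-1, 12].

set pressure = 7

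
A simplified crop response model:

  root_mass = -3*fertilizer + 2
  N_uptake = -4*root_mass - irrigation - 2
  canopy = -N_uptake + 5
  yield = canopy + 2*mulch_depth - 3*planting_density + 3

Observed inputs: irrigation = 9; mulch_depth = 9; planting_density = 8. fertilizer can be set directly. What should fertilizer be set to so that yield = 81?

Substituting into the N_uptake equation gives N_uptake = 12*fertilizer - 19.
This gives canopy = -12*fertilizer + 24.
Substituting into the yield equation gives yield = -12*fertilizer + 21.
Solve -12*fertilizer + 21 = 81: fertilizer = (81 - 21) / -12 = -5.

fertilizer = -5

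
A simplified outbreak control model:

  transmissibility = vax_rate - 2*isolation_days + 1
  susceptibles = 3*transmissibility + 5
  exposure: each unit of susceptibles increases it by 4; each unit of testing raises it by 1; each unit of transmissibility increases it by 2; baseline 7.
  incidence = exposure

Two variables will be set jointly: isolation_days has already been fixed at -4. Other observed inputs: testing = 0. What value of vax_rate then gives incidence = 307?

vax_rate = 11

With isolation_days held at -4:
Substituting into the transmissibility equation gives transmissibility = vax_rate + 9.
Substituting into the susceptibles equation gives susceptibles = 3*vax_rate + 32.
exposure becomes 14*vax_rate + 153.
Substituting into the incidence equation gives incidence = 14*vax_rate + 153.
Solve 14*vax_rate + 153 = 307: vax_rate = (307 - 153) / 14 = 11.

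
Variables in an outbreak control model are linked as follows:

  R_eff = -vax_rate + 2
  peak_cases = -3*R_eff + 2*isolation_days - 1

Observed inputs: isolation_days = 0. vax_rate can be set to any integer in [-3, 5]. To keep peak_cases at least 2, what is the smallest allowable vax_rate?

Substituting into the peak_cases equation gives peak_cases = 3*vax_rate - 7.
Require 3*vax_rate - 7 ≥ 2, so vax_rate ≥ 3.
The smallest integer in [-3, 5] satisfying this is 3.

vax_rate = 3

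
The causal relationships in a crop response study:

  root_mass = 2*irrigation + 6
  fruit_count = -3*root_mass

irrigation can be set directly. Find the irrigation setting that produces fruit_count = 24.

irrigation = -7

Substituting into the fruit_count equation gives fruit_count = -6*irrigation - 18.
Solve -6*irrigation - 18 = 24: irrigation = (24 + 18) / -6 = -7.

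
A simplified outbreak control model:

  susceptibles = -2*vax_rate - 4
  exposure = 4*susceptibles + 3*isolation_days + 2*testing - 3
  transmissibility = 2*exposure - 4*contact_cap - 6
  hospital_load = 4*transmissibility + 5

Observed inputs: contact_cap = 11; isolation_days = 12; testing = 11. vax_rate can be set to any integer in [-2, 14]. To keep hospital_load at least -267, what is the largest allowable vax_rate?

vax_rate = 6

Substituting into the exposure equation gives exposure = -8*vax_rate + 39.
This gives transmissibility = -16*vax_rate + 28.
hospital_load becomes -64*vax_rate + 117.
Require -64*vax_rate + 117 ≥ -267, so vax_rate ≤ 6.
The largest integer in [-2, 14] satisfying this is 6.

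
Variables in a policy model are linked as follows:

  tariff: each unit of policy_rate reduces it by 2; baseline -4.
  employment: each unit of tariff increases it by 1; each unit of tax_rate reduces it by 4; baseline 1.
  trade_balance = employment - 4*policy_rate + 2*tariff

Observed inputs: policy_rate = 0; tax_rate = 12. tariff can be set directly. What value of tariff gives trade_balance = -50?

Intervening on tariff fixes its value directly, overriding its dependence on policy_rate.
Substituting into the employment equation gives employment = tariff - 47.
trade_balance becomes 3*tariff - 47.
Solve 3*tariff - 47 = -50: tariff = (-50 + 47) / 3 = -1.

tariff = -1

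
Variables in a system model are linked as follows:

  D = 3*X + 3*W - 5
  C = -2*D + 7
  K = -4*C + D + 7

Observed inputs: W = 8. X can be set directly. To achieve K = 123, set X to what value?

X = -1

Substituting into the D equation gives D = 3*X + 19.
C becomes -6*X - 31.
K becomes 27*X + 150.
Solve 27*X + 150 = 123: X = (123 - 150) / 27 = -1.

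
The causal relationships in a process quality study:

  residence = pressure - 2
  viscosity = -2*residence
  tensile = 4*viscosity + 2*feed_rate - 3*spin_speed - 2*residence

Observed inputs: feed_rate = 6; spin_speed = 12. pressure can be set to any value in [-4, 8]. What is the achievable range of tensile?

-84 to 36

Substituting into the viscosity equation gives viscosity = -2*pressure + 4.
Substituting into the tensile equation gives tensile = -10*pressure - 4.
Linear in pressure, so extremes are at the endpoints: pressure = -4 gives tensile = 36; pressure = 8 gives tensile = -84.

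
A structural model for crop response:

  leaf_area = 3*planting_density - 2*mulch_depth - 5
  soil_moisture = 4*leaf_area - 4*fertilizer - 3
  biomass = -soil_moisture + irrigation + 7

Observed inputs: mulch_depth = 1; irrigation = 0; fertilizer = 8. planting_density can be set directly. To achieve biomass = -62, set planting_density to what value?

Substituting into the leaf_area equation gives leaf_area = 3*planting_density - 7.
soil_moisture becomes 12*planting_density - 63.
So biomass = -12*planting_density + 70.
Solve -12*planting_density + 70 = -62: planting_density = (-62 - 70) / -12 = 11.

planting_density = 11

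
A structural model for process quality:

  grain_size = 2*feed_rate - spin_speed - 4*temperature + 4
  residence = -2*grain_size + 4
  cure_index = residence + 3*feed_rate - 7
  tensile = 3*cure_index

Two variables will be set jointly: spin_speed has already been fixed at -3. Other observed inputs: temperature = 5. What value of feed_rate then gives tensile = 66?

feed_rate = 1

With spin_speed held at -3:
Substituting into the grain_size equation gives grain_size = 2*feed_rate - 13.
residence becomes -4*feed_rate + 30.
So cure_index = -feed_rate + 23.
tensile becomes -3*feed_rate + 69.
Solve -3*feed_rate + 69 = 66: feed_rate = (66 - 69) / -3 = 1.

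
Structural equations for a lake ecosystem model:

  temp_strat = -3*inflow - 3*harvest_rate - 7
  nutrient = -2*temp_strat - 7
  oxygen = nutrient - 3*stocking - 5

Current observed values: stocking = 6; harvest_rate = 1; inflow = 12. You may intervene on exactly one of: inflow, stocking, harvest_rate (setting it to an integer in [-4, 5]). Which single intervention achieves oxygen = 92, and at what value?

set stocking = -4

Intervening on inflow: oxygen = 6*inflow - 10. Reaching 92 requires inflow = 17, outside [-4, 5].
Intervening on stocking: with other inputs at their observed values, oxygen = -3*stocking + 80. Solving for 92 gives stocking = -4, within [-4, 5].
Intervening on harvest_rate: oxygen = 6*harvest_rate + 56. Reaching 92 requires harvest_rate = 6, outside [-4, 5].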